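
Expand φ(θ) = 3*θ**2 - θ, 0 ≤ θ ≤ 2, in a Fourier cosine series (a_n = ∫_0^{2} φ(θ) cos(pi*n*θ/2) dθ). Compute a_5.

-8/(5*pi**2)

a_5 = ∫_0^{2} (3*θ**2 - θ) cos(5*pi*θ/2) dθ.
Integrating by parts twice (tabular method), an antiderivative of (3*θ**2 - θ) cos(5*pi*θ/2) is 6*θ**2*sin(5*pi*θ/2)/(5*pi) - 2*θ*sin(5*pi*θ/2)/(5*pi) + 24*θ*cos(5*pi*θ/2)/(25*pi**2) - 48*sin(5*pi*θ/2)/(125*pi**3) - 4*cos(5*pi*θ/2)/(25*pi**2); evaluating from 0 to 2: ∫_{0}^{2} (3*θ**2 - θ) cos(5*pi*θ/2) dθ = (-44/(25*pi**2)) - (-4/(25*pi**2)) = -8/(5*pi**2).
Hence a_5 = -8/(5*pi**2).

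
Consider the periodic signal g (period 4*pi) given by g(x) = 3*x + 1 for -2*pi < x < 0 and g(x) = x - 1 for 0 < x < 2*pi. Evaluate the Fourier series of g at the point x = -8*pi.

0

x = -8*pi differs from x = 0 by -2 full period(s), and the series is 4*pi-periodic.
At x = 0 the one-sided limits are g(0^-) = 1 and g(0^+) = -1.
By Dirichlet's theorem the series converges to their average, [(1) + (-1)]/2 = 0.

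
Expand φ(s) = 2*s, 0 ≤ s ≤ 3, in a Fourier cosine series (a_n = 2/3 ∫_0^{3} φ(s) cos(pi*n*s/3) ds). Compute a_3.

-8/(3*pi**2)

a_3 = 2/3 ∫_0^{3} (2*s) cos(pi*s) ds.
Integrating by parts (boundary term plus one more integral), an antiderivative of (2*s) cos(pi*s) is 2*s*sin(pi*s)/pi + 2*cos(pi*s)/pi**2; evaluating from 0 to 3: ∫_{0}^{3} (2*s) cos(pi*s) ds = (-2/pi**2) - (2/pi**2) = -4/pi**2.
Hence a_3 = (2/3)·(-4/pi**2) = -8/(3*pi**2).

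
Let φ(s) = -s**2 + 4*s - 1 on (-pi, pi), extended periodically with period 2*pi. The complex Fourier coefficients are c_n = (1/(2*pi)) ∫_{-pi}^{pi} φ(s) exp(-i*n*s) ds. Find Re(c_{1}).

Since φ is real-valued, Re(c_{1}) = (1/(2*pi)) ∫_{-pi}^{pi} φ(s) cos(s) ds = a_{1}/2.
Integrating by parts twice (tabular method), an antiderivative of (-s**2 + 4*s - 1) cos(s) is -s**2*sin(s) + 4*s*sin(s) - 2*s*cos(s) + sin(s) + 4*cos(s); evaluating from -pi to pi: ∫_{-pi}^{pi} (-s**2 + 4*s - 1) cos(s) ds = (-4 + 2*pi) - (-2*pi - 4) = 4*pi.
Hence Re(c_{1}) = (1/(2*pi))·(4*pi) = 2.

2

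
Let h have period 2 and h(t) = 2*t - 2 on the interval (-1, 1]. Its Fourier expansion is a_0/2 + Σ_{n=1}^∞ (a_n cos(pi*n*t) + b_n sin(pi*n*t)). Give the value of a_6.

a_6 = ∫_{-1}^{1} h(t) cos(6*pi*t) dt.
Integrating by parts (boundary term plus one more integral), an antiderivative of (2*t - 2) cos(6*pi*t) is t*sin(6*pi*t)/(3*pi) - sin(6*pi*t)/(3*pi) + cos(6*pi*t)/(18*pi**2); evaluating from -1 to 1: ∫_{-1}^{1} (2*t - 2) cos(6*pi*t) dt = (1/(18*pi**2)) - (1/(18*pi**2)) = 0.
Hence a_6 = 0.

0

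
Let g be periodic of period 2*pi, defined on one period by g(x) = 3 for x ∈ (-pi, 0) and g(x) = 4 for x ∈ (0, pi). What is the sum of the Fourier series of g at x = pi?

x = pi differs from x = -pi by 1 full period(s), and the series is 2*pi-periodic.
At x = -pi the one-sided limits are g(-pi^-) = 4 and g(-pi^+) = 3.
By Dirichlet's theorem the series converges to their average, [(4) + (3)]/2 = 7/2.

7/2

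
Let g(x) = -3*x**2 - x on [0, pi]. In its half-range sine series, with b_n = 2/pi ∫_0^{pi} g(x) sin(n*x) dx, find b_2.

b_2 = 2/pi ∫_0^{pi} (-3*x**2 - x) sin(2*x) dx.
Integrating by parts twice (tabular method), an antiderivative of (-3*x**2 - x) sin(2*x) is 3*x**2*cos(2*x)/2 - 3*x*sin(2*x)/2 + x*cos(2*x)/2 - sin(2*x)/4 - 3*cos(2*x)/4; evaluating from 0 to pi: ∫_{0}^{pi} (-3*x**2 - x) sin(2*x) dx = (-3/4 + pi/2 + 3*pi**2/2) - (-3/4) = pi*(1 + 3*pi)/2.
Hence b_2 = (2/pi)·(pi*(1 + 3*pi)/2) = 1 + 3*pi.

1 + 3*pi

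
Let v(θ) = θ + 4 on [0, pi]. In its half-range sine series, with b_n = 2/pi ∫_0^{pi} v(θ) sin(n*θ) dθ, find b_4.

b_4 = 2/pi ∫_0^{pi} (θ + 4) sin(4*θ) dθ.
Integrating by parts (boundary term plus one more integral), an antiderivative of (θ + 4) sin(4*θ) is -θ*cos(4*θ)/4 + sin(4*θ)/16 - cos(4*θ); evaluating from 0 to pi: ∫_{0}^{pi} (θ + 4) sin(4*θ) dθ = (-1 - pi/4) - (-1) = -pi/4.
Hence b_4 = (2/pi)·(-pi/4) = -1/2.

-1/2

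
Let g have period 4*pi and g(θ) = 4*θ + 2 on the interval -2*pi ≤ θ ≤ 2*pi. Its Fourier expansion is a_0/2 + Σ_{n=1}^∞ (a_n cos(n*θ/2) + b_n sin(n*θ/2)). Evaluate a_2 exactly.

0

a_2 = (1/(2*pi)) ∫_{-2*pi}^{2*pi} g(θ) cos(θ) dθ.
Integrating by parts (boundary term plus one more integral), an antiderivative of (4*θ + 2) cos(θ) is 4*θ*sin(θ) + 2*sin(θ) + 4*cos(θ); evaluating from -2*pi to 2*pi: ∫_{-2*pi}^{2*pi} (4*θ + 2) cos(θ) dθ = (4) - (4) = 0.
Hence a_2 = (1/(2*pi))·(0) = 0.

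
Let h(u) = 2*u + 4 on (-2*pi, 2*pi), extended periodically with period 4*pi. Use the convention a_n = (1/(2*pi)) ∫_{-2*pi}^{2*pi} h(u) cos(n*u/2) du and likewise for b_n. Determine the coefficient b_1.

b_1 = (1/(2*pi)) ∫_{-2*pi}^{2*pi} h(u) sin(u/2) du.
Integrating by parts (boundary term plus one more integral), an antiderivative of (2*u + 4) sin(u/2) is -4*u*cos(u/2) + 8*sin(u/2) - 8*cos(u/2); evaluating from -2*pi to 2*pi: ∫_{-2*pi}^{2*pi} (2*u + 4) sin(u/2) du = (8 + 8*pi) - (8 - 8*pi) = 16*pi.
Hence b_1 = (1/(2*pi))·(16*pi) = 8.

8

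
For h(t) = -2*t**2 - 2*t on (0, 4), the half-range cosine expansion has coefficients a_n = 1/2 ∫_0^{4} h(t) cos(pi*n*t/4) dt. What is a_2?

a_2 = 1/2 ∫_0^{4} (-2*t**2 - 2*t) cos(pi*t/2) dt.
Integrating by parts twice (tabular method), an antiderivative of (-2*t**2 - 2*t) cos(pi*t/2) is -4*t**2*sin(pi*t/2)/pi - 4*t*sin(pi*t/2)/pi - 16*t*cos(pi*t/2)/pi**2 + 32*sin(pi*t/2)/pi**3 - 8*cos(pi*t/2)/pi**2; evaluating from 0 to 4: ∫_{0}^{4} (-2*t**2 - 2*t) cos(pi*t/2) dt = (-72/pi**2) - (-8/pi**2) = -64/pi**2.
Hence a_2 = (1/2)·(-64/pi**2) = -32/pi**2.

-32/pi**2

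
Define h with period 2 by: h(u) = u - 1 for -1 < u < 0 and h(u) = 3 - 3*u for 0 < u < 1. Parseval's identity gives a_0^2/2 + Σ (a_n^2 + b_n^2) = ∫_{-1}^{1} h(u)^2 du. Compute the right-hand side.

∫_{-1}^{1} h(u)^2 du = 16/3.

16/3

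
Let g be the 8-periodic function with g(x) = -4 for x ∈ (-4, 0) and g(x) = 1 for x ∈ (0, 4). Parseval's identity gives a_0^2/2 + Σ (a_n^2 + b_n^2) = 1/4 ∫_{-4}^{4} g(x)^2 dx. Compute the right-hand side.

17

1/4 ∫_{-4}^{4} g(x)^2 dx = 1/4 · (68) = 17.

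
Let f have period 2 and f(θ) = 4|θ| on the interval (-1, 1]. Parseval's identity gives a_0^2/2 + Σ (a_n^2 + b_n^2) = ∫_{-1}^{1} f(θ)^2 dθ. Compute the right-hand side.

∫_{-1}^{1} f(θ)^2 dθ = 32/3.

32/3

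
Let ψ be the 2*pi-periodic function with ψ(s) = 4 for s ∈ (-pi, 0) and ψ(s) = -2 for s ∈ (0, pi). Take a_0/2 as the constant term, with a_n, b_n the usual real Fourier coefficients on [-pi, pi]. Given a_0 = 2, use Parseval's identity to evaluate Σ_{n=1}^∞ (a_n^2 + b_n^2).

18

Parseval: a_0^2/2 + Σ_{n≥1} (a_n^2+b_n^2) = 1/pi ∫_{-pi}^{pi} ψ(s)^2 ds = 20.
Subtract a_0^2/2 = 2: Σ (a_n^2+b_n^2) = 18.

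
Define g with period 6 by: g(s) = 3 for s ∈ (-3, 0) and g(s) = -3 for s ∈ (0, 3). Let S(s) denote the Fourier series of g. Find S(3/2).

-3

g is continuous at s = 3/2 with value -3, so the series converges to -3 there.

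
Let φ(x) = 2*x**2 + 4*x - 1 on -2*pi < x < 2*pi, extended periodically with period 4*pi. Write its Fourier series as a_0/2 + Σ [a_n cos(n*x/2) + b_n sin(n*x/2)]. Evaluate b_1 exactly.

16

b_1 = (1/(2*pi)) ∫_{-2*pi}^{2*pi} φ(x) sin(x/2) dx.
Integrating by parts twice (tabular method), an antiderivative of (2*x**2 + 4*x - 1) sin(x/2) is -4*x**2*cos(x/2) + 16*x*sin(x/2) - 8*x*cos(x/2) + 16*sin(x/2) + 34*cos(x/2); evaluating from -2*pi to 2*pi: ∫_{-2*pi}^{2*pi} (2*x**2 + 4*x - 1) sin(x/2) dx = (-34 + 16*pi + 16*pi**2) - (-16*pi - 34 + 16*pi**2) = 32*pi.
Hence b_1 = (1/(2*pi))·(32*pi) = 16.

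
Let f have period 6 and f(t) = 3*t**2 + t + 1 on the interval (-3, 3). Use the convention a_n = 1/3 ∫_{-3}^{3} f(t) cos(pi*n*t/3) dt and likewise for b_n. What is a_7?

-108/(49*pi**2)

a_7 = 1/3 ∫_{-3}^{3} f(t) cos(7*pi*t/3) dt.
Integrating by parts twice (tabular method), an antiderivative of (3*t**2 + t + 1) cos(7*pi*t/3) is 9*t**2*sin(7*pi*t/3)/(7*pi) + 3*t*sin(7*pi*t/3)/(7*pi) + 54*t*cos(7*pi*t/3)/(49*pi**2) - 162*sin(7*pi*t/3)/(343*pi**3) + 3*sin(7*pi*t/3)/(7*pi) + 9*cos(7*pi*t/3)/(49*pi**2); evaluating from -3 to 3: ∫_{-3}^{3} (3*t**2 + t + 1) cos(7*pi*t/3) dt = (-171/(49*pi**2)) - (153/(49*pi**2)) = -324/(49*pi**2).
Hence a_7 = (1/3)·(-324/(49*pi**2)) = -108/(49*pi**2).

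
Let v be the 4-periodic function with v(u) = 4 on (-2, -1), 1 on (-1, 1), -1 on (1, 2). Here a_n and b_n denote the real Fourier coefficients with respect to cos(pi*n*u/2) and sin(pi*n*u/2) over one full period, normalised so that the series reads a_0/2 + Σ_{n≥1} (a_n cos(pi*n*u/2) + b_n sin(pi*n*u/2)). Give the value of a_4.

0

a_4 = 1/2 ∫_{-2}^{2} v(u) cos(2*pi*u) du.
Split the integral at the breakpoints.
Directly, an antiderivative of (4) cos(2*pi*u) is 2*sin(2*pi*u)/pi; evaluating from -2 to -1: ∫_{-2}^{-1} (4) cos(2*pi*u) du = (0) - (0) = 0.
Directly, an antiderivative of (1) cos(2*pi*u) is sin(2*pi*u)/(2*pi); evaluating from -1 to 1: ∫_{-1}^{1} (1) cos(2*pi*u) du = (0) - (0) = 0.
Directly, an antiderivative of (-1) cos(2*pi*u) is -sin(2*pi*u)/(2*pi); evaluating from 1 to 2: ∫_{1}^{2} (-1) cos(2*pi*u) du = (0) - (0) = 0.
Summing the pieces and multiplying by (1/2) gives a_4 = 0.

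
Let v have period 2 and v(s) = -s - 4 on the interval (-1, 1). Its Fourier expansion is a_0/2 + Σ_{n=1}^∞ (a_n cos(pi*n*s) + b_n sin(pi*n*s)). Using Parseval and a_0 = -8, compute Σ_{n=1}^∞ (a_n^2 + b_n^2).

Parseval: a_0^2/2 + Σ_{n≥1} (a_n^2+b_n^2) = ∫_{-1}^{1} v(s)^2 ds = 98/3.
Subtract a_0^2/2 = 32: Σ (a_n^2+b_n^2) = 2/3.

2/3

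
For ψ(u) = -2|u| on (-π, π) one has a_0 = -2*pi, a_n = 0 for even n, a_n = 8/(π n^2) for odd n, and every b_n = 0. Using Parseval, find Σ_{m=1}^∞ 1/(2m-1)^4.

pi**4/96

Parseval: a_0^2/2 + Σ a_n^2 = (1/π) ∫_{-π}^{π} ψ(u)^2 du = 8*pi**2/3.
Subtract a_0^2/2 = 2*pi**2: Σ a_n^2 = 2*pi**2/3.
Only odd n contribute, with a_n^2 = 64/(π^2 n^4), so Σ_{m≥1} 1/(2m-1)^4 = π^2·(2*pi**2/3)/64 = pi**4/96.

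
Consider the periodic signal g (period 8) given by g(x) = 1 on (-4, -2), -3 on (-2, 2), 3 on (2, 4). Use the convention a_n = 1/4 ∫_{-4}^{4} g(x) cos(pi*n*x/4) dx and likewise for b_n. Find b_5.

b_5 = 1/4 ∫_{-4}^{4} g(x) sin(5*pi*x/4) dx.
Split the integral at the breakpoints.
Directly, an antiderivative of (1) sin(5*pi*x/4) is -4*cos(5*pi*x/4)/(5*pi); evaluating from -4 to -2: ∫_{-4}^{-2} (1) sin(5*pi*x/4) dx = (0) - (4/(5*pi)) = -4/(5*pi).
Directly, an antiderivative of (-3) sin(5*pi*x/4) is 12*cos(5*pi*x/4)/(5*pi); evaluating from -2 to 2: ∫_{-2}^{2} (-3) sin(5*pi*x/4) dx = (0) - (0) = 0.
Directly, an antiderivative of (3) sin(5*pi*x/4) is -12*cos(5*pi*x/4)/(5*pi); evaluating from 2 to 4: ∫_{2}^{4} (3) sin(5*pi*x/4) dx = (12/(5*pi)) - (0) = 12/(5*pi).
Summing the pieces and multiplying by (1/4) gives b_5 = 2/(5*pi).

2/(5*pi)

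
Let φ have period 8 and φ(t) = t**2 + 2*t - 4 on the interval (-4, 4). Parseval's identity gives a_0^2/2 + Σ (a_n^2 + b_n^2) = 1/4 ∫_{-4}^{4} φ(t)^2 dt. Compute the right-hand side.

1376/15

1/4 ∫_{-4}^{4} φ(t)^2 dt = 1/4 · (5504/15) = 1376/15.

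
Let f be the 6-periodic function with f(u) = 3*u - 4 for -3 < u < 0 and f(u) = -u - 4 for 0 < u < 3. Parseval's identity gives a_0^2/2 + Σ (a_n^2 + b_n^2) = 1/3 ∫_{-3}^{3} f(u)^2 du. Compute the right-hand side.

110

1/3 ∫_{-3}^{3} f(u)^2 du = 1/3 · (330) = 110.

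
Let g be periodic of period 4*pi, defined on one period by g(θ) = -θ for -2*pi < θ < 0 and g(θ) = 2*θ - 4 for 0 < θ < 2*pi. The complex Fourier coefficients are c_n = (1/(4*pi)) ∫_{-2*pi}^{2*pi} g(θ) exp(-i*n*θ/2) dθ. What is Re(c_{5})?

-6/(25*pi)

Since g is real-valued, Re(c_{5}) = (1/(4*pi)) ∫_{-2*pi}^{2*pi} g(θ) cos(5*θ/2) dθ = a_{5}/2.
Split the integral at the breakpoints.
Integrating by parts (boundary term plus one more integral), an antiderivative of (-θ) cos(5*θ/2) is -2*θ*sin(5*θ/2)/5 - 4*cos(5*θ/2)/25; evaluating from -2*pi to 0: ∫_{-2*pi}^{0} (-θ) cos(5*θ/2) dθ = (-4/25) - (4/25) = -8/25.
Integrating by parts (boundary term plus one more integral), an antiderivative of (2*θ - 4) cos(5*θ/2) is 4*θ*sin(5*θ/2)/5 - 8*sin(5*θ/2)/5 + 8*cos(5*θ/2)/25; evaluating from 0 to 2*pi: ∫_{0}^{2*pi} (2*θ - 4) cos(5*θ/2) dθ = (-8/25) - (8/25) = -16/25.
So ∫_{-2*pi}^{2*pi} g(θ) cos(5*θ/2) dθ = -24/25.
Hence Re(c_{5}) = (1/(4*pi))·(-24/25) = -6/(25*pi).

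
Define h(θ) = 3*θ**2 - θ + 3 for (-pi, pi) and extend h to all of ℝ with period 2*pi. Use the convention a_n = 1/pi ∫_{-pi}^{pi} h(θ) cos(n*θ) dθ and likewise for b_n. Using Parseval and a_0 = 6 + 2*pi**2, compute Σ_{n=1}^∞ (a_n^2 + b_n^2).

Parseval: a_0^2/2 + Σ_{n≥1} (a_n^2+b_n^2) = 1/pi ∫_{-pi}^{pi} h(θ)^2 dθ = 18 + 38*pi**2/3 + 18*pi**4/5.
Subtract a_0^2/2 = 2*(3 + pi**2)**2: Σ (a_n^2+b_n^2) = 2*pi**2*(5 + 12*pi**2)/15.

2*pi**2*(5 + 12*pi**2)/15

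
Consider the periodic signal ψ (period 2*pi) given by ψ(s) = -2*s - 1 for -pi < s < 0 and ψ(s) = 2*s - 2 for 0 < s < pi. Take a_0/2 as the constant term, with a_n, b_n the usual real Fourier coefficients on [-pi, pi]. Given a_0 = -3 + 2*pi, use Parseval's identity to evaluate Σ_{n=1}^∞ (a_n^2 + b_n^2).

Parseval: a_0^2/2 + Σ_{n≥1} (a_n^2+b_n^2) = 1/pi ∫_{-pi}^{pi} ψ(s)^2 ds = -6*pi + 5 + 8*pi**2/3.
Subtract a_0^2/2 = (3 - 2*pi)**2/2: Σ (a_n^2+b_n^2) = 1/2 + 2*pi**2/3.

1/2 + 2*pi**2/3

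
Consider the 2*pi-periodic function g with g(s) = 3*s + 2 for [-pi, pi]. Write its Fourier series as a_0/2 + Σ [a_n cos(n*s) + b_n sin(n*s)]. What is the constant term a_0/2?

a_0 = 1/pi ∫_{-pi}^{pi} g(s) ds = 1/pi · (4*pi) = 4.
So the constant term a_0/2 = 2.

2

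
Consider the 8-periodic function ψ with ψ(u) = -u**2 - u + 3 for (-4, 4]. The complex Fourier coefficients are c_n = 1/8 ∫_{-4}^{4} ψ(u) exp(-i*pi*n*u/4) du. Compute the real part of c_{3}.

Since ψ is real-valued, Re(c_{3}) = 1/8 ∫_{-4}^{4} ψ(u) cos(3*pi*u/4) du = a_{3}/2.
Integrating by parts twice (tabular method), an antiderivative of (-u**2 - u + 3) cos(3*pi*u/4) is -4*u**2*sin(3*pi*u/4)/(3*pi) - 4*u*sin(3*pi*u/4)/(3*pi) - 32*u*cos(3*pi*u/4)/(9*pi**2) + 128*sin(3*pi*u/4)/(27*pi**3) + 4*sin(3*pi*u/4)/pi - 16*cos(3*pi*u/4)/(9*pi**2); evaluating from -4 to 4: ∫_{-4}^{4} (-u**2 - u + 3) cos(3*pi*u/4) du = (16/pi**2) - (-112/(9*pi**2)) = 256/(9*pi**2).
Hence Re(c_{3}) = (1/8)·(256/(9*pi**2)) = 32/(9*pi**2).

32/(9*pi**2)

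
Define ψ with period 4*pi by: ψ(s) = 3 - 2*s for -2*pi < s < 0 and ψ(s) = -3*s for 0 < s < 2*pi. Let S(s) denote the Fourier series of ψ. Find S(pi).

-3*pi

ψ is continuous at s = pi with value -3*pi, so the series converges to -3*pi there.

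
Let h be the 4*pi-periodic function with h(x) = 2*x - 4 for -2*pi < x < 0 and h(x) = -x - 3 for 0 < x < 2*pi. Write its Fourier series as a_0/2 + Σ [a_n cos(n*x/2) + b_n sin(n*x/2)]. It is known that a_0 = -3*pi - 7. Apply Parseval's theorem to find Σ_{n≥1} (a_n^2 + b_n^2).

Parseval: a_0^2/2 + Σ_{n≥1} (a_n^2+b_n^2) = (1/(2*pi)) ∫_{-2*pi}^{2*pi} h(x)^2 dx = 25 + 20*pi**2/3 + 22*pi.
Subtract a_0^2/2 = (7 + 3*pi)**2/2: Σ (a_n^2+b_n^2) = 1/2 + pi + 13*pi**2/6.

1/2 + pi + 13*pi**2/6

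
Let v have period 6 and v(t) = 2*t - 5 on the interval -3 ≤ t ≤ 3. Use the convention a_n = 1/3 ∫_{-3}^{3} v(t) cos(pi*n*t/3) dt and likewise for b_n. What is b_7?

b_7 = 1/3 ∫_{-3}^{3} v(t) sin(7*pi*t/3) dt.
Integrating by parts (boundary term plus one more integral), an antiderivative of (2*t - 5) sin(7*pi*t/3) is -6*t*cos(7*pi*t/3)/(7*pi) + 18*sin(7*pi*t/3)/(49*pi**2) + 15*cos(7*pi*t/3)/(7*pi); evaluating from -3 to 3: ∫_{-3}^{3} (2*t - 5) sin(7*pi*t/3) dt = (3/(7*pi)) - (-33/(7*pi)) = 36/(7*pi).
Hence b_7 = (1/3)·(36/(7*pi)) = 12/(7*pi).

12/(7*pi)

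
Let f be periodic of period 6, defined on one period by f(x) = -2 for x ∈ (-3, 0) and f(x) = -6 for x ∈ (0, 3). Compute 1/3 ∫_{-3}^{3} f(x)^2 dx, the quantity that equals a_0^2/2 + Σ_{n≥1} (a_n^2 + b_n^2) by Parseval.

40

1/3 ∫_{-3}^{3} f(x)^2 dx = 1/3 · (120) = 40.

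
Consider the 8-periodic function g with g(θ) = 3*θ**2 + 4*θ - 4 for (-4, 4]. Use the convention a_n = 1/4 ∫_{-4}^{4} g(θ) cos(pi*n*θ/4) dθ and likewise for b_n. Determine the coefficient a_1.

-192/pi**2

a_1 = 1/4 ∫_{-4}^{4} g(θ) cos(pi*θ/4) dθ.
Integrating by parts twice (tabular method), an antiderivative of (3*θ**2 + 4*θ - 4) cos(pi*θ/4) is 12*θ**2*sin(pi*θ/4)/pi + 16*θ*sin(pi*θ/4)/pi + 96*θ*cos(pi*θ/4)/pi**2 - 384*sin(pi*θ/4)/pi**3 - 16*sin(pi*θ/4)/pi + 64*cos(pi*θ/4)/pi**2; evaluating from -4 to 4: ∫_{-4}^{4} (3*θ**2 + 4*θ - 4) cos(pi*θ/4) dθ = (-448/pi**2) - (320/pi**2) = -768/pi**2.
Hence a_1 = (1/4)·(-768/pi**2) = -192/pi**2.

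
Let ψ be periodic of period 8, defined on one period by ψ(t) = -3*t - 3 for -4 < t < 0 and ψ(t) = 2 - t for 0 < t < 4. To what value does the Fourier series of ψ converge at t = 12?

7/2

t = 12 differs from t = -4 by 2 full period(s), and the series is 8-periodic.
At t = -4 the one-sided limits are ψ(-4^-) = -2 and ψ(-4^+) = 9.
By Dirichlet's theorem the series converges to their average, [(-2) + (9)]/2 = 7/2.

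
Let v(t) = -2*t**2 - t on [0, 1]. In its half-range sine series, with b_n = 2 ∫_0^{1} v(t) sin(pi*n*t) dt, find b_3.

b_3 = 2 ∫_0^{1} (-2*t**2 - t) sin(3*pi*t) dt.
Integrating by parts twice (tabular method), an antiderivative of (-2*t**2 - t) sin(3*pi*t) is 2*t**2*cos(3*pi*t)/(3*pi) - 4*t*sin(3*pi*t)/(9*pi**2) + t*cos(3*pi*t)/(3*pi) - sin(3*pi*t)/(9*pi**2) - 4*cos(3*pi*t)/(27*pi**3); evaluating from 0 to 1: ∫_{0}^{1} (-2*t**2 - t) sin(3*pi*t) dt = ((4/27 - pi**2)/pi**3) - (-4/(27*pi**3)) = (8/27 - pi**2)/pi**3.
Hence b_3 = 2·((8/27 - pi**2)/pi**3) = -2/pi + 16/(27*pi**3).

-2/pi + 16/(27*pi**3)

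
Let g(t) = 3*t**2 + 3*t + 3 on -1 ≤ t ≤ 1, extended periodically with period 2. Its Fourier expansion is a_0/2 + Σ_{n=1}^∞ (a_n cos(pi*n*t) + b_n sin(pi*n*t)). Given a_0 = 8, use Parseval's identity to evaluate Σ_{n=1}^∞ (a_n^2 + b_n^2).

Parseval: a_0^2/2 + Σ_{n≥1} (a_n^2+b_n^2) = ∫_{-1}^{1} g(t)^2 dt = 198/5.
Subtract a_0^2/2 = 32: Σ (a_n^2+b_n^2) = 38/5.

38/5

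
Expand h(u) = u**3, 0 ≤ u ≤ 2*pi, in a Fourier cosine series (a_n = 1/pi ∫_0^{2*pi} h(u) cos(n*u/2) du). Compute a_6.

a_6 = 1/pi ∫_0^{2*pi} (u**3) cos(3*u) du.
Integrating by parts three times (tabular method), an antiderivative of (u**3) cos(3*u) is u**3*sin(3*u)/3 + u**2*cos(3*u)/3 - 2*u*sin(3*u)/9 - 2*cos(3*u)/27; evaluating from 0 to 2*pi: ∫_{0}^{2*pi} (u**3) cos(3*u) du = (-2/27 + 4*pi**2/3) - (-2/27) = 4*pi**2/3.
Hence a_6 = (1/pi)·(4*pi**2/3) = 4*pi/3.

4*pi/3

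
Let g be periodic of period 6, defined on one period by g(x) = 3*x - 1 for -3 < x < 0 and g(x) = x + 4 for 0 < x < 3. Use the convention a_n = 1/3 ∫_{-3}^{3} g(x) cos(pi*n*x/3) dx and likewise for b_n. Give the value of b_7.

b_7 = 1/3 ∫_{-3}^{3} g(x) sin(7*pi*x/3) dx.
Split the integral at the breakpoints.
Integrating by parts (boundary term plus one more integral), an antiderivative of (3*x - 1) sin(7*pi*x/3) is -9*x*cos(7*pi*x/3)/(7*pi) + 27*sin(7*pi*x/3)/(49*pi**2) + 3*cos(7*pi*x/3)/(7*pi); evaluating from -3 to 0: ∫_{-3}^{0} (3*x - 1) sin(7*pi*x/3) dx = (3/(7*pi)) - (-30/(7*pi)) = 33/(7*pi).
Integrating by parts (boundary term plus one more integral), an antiderivative of (x + 4) sin(7*pi*x/3) is -3*x*cos(7*pi*x/3)/(7*pi) + 9*sin(7*pi*x/3)/(49*pi**2) - 12*cos(7*pi*x/3)/(7*pi); evaluating from 0 to 3: ∫_{0}^{3} (x + 4) sin(7*pi*x/3) dx = (3/pi) - (-12/(7*pi)) = 33/(7*pi).
Summing the pieces and multiplying by (1/3) gives b_7 = 22/(7*pi).

22/(7*pi)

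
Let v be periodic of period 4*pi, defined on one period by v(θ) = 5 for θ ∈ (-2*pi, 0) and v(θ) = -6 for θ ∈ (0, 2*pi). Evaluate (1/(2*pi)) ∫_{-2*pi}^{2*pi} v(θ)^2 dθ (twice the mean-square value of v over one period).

61

(1/(2*pi)) ∫_{-2*pi}^{2*pi} v(θ)^2 dθ = (1/(2*pi)) · (122*pi) = 61.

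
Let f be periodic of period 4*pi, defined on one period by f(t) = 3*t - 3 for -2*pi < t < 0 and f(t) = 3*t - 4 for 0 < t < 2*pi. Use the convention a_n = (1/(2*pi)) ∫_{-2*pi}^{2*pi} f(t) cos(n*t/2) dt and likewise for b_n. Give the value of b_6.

-2

b_6 = (1/(2*pi)) ∫_{-2*pi}^{2*pi} f(t) sin(3*t) dt.
Split the integral at the breakpoints.
Integrating by parts (boundary term plus one more integral), an antiderivative of (3*t - 3) sin(3*t) is -t*cos(3*t) + sin(3*t)/3 + cos(3*t); evaluating from -2*pi to 0: ∫_{-2*pi}^{0} (3*t - 3) sin(3*t) dt = (1) - (1 + 2*pi) = -2*pi.
Integrating by parts (boundary term plus one more integral), an antiderivative of (3*t - 4) sin(3*t) is -t*cos(3*t) + sin(3*t)/3 + 4*cos(3*t)/3; evaluating from 0 to 2*pi: ∫_{0}^{2*pi} (3*t - 4) sin(3*t) dt = (4/3 - 2*pi) - (4/3) = -2*pi.
Summing the pieces and multiplying by (1/(2*pi)) gives b_6 = -2.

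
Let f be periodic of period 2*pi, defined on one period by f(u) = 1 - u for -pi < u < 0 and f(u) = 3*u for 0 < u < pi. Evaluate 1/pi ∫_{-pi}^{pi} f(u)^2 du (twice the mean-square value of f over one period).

1/pi ∫_{-pi}^{pi} f(u)^2 du = 1/pi · (pi*(1 + pi + 10*pi**2/3)) = 1 + pi + 10*pi**2/3.

1 + pi + 10*pi**2/3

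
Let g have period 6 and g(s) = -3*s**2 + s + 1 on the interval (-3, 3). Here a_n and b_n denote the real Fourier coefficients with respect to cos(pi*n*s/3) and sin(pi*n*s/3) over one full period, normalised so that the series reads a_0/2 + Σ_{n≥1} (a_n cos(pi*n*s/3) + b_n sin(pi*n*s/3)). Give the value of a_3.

a_3 = 1/3 ∫_{-3}^{3} g(s) cos(pi*s) ds.
Integrating by parts twice (tabular method), an antiderivative of (-3*s**2 + s + 1) cos(pi*s) is -3*s**2*sin(pi*s)/pi + s*sin(pi*s)/pi - 6*s*cos(pi*s)/pi**2 + 6*sin(pi*s)/pi**3 + sin(pi*s)/pi + cos(pi*s)/pi**2; evaluating from -3 to 3: ∫_{-3}^{3} (-3*s**2 + s + 1) cos(pi*s) ds = (17/pi**2) - (-19/pi**2) = 36/pi**2.
Hence a_3 = (1/3)·(36/pi**2) = 12/pi**2.

12/pi**2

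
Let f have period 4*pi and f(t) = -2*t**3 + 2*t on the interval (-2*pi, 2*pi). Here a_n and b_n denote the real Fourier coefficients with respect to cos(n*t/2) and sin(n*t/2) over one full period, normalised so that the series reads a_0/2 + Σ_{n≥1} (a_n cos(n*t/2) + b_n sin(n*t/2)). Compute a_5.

0

a_5 = (1/(2*pi)) ∫_{-2*pi}^{2*pi} f(t) cos(5*t/2) dt.
f is odd and cos(5*t/2) is even, so the integrand is odd over a symmetric interval and the integral vanishes.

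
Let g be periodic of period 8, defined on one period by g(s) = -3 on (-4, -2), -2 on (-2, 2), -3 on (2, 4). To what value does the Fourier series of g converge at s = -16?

-2

s = -16 differs from s = 0 by -2 full period(s), and the series is 8-periodic.
g is continuous at s = 0 with value -2, so the series converges to -2 there.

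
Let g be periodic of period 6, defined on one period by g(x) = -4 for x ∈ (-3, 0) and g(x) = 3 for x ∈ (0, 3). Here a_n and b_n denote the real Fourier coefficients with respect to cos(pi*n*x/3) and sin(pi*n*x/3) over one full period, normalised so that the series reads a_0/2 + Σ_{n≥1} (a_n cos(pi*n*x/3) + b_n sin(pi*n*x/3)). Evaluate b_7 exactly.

2/pi

b_7 = 1/3 ∫_{-3}^{3} g(x) sin(7*pi*x/3) dx.
Split the integral at the breakpoints.
Directly, an antiderivative of (-4) sin(7*pi*x/3) is 12*cos(7*pi*x/3)/(7*pi); evaluating from -3 to 0: ∫_{-3}^{0} (-4) sin(7*pi*x/3) dx = (12/(7*pi)) - (-12/(7*pi)) = 24/(7*pi).
Directly, an antiderivative of (3) sin(7*pi*x/3) is -9*cos(7*pi*x/3)/(7*pi); evaluating from 0 to 3: ∫_{0}^{3} (3) sin(7*pi*x/3) dx = (9/(7*pi)) - (-9/(7*pi)) = 18/(7*pi).
Summing the pieces and multiplying by (1/3) gives b_7 = 2/pi.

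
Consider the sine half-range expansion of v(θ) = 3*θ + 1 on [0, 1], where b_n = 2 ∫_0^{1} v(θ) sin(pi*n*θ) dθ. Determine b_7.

10/(7*pi)

b_7 = 2 ∫_0^{1} (3*θ + 1) sin(7*pi*θ) dθ.
Integrating by parts (boundary term plus one more integral), an antiderivative of (3*θ + 1) sin(7*pi*θ) is -3*θ*cos(7*pi*θ)/(7*pi) + 3*sin(7*pi*θ)/(49*pi**2) - cos(7*pi*θ)/(7*pi); evaluating from 0 to 1: ∫_{0}^{1} (3*θ + 1) sin(7*pi*θ) dθ = (4/(7*pi)) - (-1/(7*pi)) = 5/(7*pi).
Hence b_7 = 2·(5/(7*pi)) = 10/(7*pi).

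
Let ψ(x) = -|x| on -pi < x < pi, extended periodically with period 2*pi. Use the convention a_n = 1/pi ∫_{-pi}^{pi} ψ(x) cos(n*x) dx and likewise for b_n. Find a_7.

4/(49*pi)

a_7 = 1/pi ∫_{-pi}^{pi} ψ(x) cos(7*x) dx.
ψ is even and cos(7*x) is even, so the integrand is even and a_7 = 2/pi ∫_0^{pi} ψ(x) cos(7*x) dx.
Integrating by parts (boundary term plus one more integral), an antiderivative of (-x) cos(7*x) is -x*sin(7*x)/7 - cos(7*x)/49; evaluating from 0 to pi: ∫_{0}^{pi} (-x) cos(7*x) dx = (1/49) - (-1/49) = 2/49.
Hence a_7 = (2/pi)·(2/49) = 4/(49*pi).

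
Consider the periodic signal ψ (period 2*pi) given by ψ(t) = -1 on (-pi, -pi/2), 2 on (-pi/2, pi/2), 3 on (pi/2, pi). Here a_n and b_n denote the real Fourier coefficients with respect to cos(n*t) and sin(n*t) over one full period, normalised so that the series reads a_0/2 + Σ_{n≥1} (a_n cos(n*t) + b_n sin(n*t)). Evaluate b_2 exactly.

-4/pi

b_2 = 1/pi ∫_{-pi}^{pi} ψ(t) sin(2*t) dt.
Split the integral at the breakpoints.
Directly, an antiderivative of (-1) sin(2*t) is cos(2*t)/2; evaluating from -pi to -pi/2: ∫_{-pi}^{-pi/2} (-1) sin(2*t) dt = (-1/2) - (1/2) = -1.
Directly, an antiderivative of (2) sin(2*t) is -cos(2*t); evaluating from -pi/2 to pi/2: ∫_{-pi/2}^{pi/2} (2) sin(2*t) dt = (1) - (1) = 0.
Directly, an antiderivative of (3) sin(2*t) is -3*cos(2*t)/2; evaluating from pi/2 to pi: ∫_{pi/2}^{pi} (3) sin(2*t) dt = (-3/2) - (3/2) = -3.
Summing the pieces and multiplying by (1/pi) gives b_2 = -4/pi.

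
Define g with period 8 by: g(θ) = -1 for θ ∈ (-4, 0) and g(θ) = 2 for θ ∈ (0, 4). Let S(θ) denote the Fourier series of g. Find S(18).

2

θ = 18 differs from θ = 2 by 2 full period(s), and the series is 8-periodic.
g is continuous at θ = 2 with value 2, so the series converges to 2 there.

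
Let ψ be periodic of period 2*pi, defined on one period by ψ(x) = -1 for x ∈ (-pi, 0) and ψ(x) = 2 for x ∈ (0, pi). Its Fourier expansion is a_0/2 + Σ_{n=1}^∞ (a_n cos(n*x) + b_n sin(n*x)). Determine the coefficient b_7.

b_7 = 1/pi ∫_{-pi}^{pi} ψ(x) sin(7*x) dx.
Split the integral at the breakpoints.
Directly, an antiderivative of (-1) sin(7*x) is cos(7*x)/7; evaluating from -pi to 0: ∫_{-pi}^{0} (-1) sin(7*x) dx = (1/7) - (-1/7) = 2/7.
Directly, an antiderivative of (2) sin(7*x) is -2*cos(7*x)/7; evaluating from 0 to pi: ∫_{0}^{pi} (2) sin(7*x) dx = (2/7) - (-2/7) = 4/7.
Summing the pieces and multiplying by (1/pi) gives b_7 = 6/(7*pi).

6/(7*pi)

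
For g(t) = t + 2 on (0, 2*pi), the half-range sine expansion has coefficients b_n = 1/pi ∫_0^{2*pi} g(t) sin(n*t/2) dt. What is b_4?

-1

b_4 = 1/pi ∫_0^{2*pi} (t + 2) sin(2*t) dt.
Integrating by parts (boundary term plus one more integral), an antiderivative of (t + 2) sin(2*t) is -t*cos(2*t)/2 + sin(2*t)/4 - cos(2*t); evaluating from 0 to 2*pi: ∫_{0}^{2*pi} (t + 2) sin(2*t) dt = (-pi - 1) - (-1) = -pi.
Hence b_4 = (1/pi)·(-pi) = -1.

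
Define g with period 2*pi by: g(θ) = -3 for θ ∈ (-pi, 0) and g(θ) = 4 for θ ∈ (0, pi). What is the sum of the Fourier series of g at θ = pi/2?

g is continuous at θ = pi/2 with value 4, so the series converges to 4 there.

4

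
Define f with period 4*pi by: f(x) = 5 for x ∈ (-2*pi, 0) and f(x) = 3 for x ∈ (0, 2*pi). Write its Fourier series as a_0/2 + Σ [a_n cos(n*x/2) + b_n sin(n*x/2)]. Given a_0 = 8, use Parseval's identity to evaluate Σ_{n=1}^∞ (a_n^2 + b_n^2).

Parseval: a_0^2/2 + Σ_{n≥1} (a_n^2+b_n^2) = (1/(2*pi)) ∫_{-2*pi}^{2*pi} f(x)^2 dx = 34.
Subtract a_0^2/2 = 32: Σ (a_n^2+b_n^2) = 2.

2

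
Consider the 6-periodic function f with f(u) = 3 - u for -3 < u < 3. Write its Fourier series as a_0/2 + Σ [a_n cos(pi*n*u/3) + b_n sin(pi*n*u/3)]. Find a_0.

a_0 = 1/3 ∫_{-3}^{3} f(u) du = 1/3 · (18) = 6.

6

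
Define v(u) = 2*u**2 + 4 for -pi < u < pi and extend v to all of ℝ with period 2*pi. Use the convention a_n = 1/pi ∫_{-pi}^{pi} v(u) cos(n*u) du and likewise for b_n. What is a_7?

a_7 = 1/pi ∫_{-pi}^{pi} v(u) cos(7*u) du.
v is even and cos(7*u) is even, so the integrand is even and a_7 = 2/pi ∫_0^{pi} v(u) cos(7*u) du.
Integrating by parts twice (tabular method), an antiderivative of (2*u**2 + 4) cos(7*u) is 2*u**2*sin(7*u)/7 + 4*u*cos(7*u)/49 + 192*sin(7*u)/343; evaluating from 0 to pi: ∫_{0}^{pi} (2*u**2 + 4) cos(7*u) du = (-4*pi/49) - (0) = -4*pi/49.
Hence a_7 = (2/pi)·(-4*pi/49) = -8/49.

-8/49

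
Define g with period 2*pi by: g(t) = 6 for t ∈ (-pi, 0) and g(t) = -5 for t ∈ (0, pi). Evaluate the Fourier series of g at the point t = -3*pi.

1/2

t = -3*pi differs from t = -pi by -1 full period(s), and the series is 2*pi-periodic.
At t = -pi the one-sided limits are g(-pi^-) = -5 and g(-pi^+) = 6.
By Dirichlet's theorem the series converges to their average, [(-5) + (6)]/2 = 1/2.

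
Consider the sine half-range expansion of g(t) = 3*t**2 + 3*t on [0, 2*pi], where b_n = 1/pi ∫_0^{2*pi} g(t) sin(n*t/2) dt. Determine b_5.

12*(-8 + 25*pi + 50*pi**2)/(125*pi)

b_5 = 1/pi ∫_0^{2*pi} (3*t**2 + 3*t) sin(5*t/2) dt.
Integrating by parts twice (tabular method), an antiderivative of (3*t**2 + 3*t) sin(5*t/2) is -6*t**2*cos(5*t/2)/5 + 24*t*sin(5*t/2)/25 - 6*t*cos(5*t/2)/5 + 12*sin(5*t/2)/25 + 48*cos(5*t/2)/125; evaluating from 0 to 2*pi: ∫_{0}^{2*pi} (3*t**2 + 3*t) sin(5*t/2) dt = (-48/125 + 12*pi/5 + 24*pi**2/5) - (48/125) = -96/125 + 12*pi/5 + 24*pi**2/5.
Hence b_5 = (1/pi)·(-96/125 + 12*pi/5 + 24*pi**2/5) = 12*(-8 + 25*pi + 50*pi**2)/(125*pi).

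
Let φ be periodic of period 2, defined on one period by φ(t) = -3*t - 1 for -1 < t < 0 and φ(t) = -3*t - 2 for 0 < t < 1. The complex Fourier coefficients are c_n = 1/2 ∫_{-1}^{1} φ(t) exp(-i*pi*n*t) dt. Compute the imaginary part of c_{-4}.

3/(4*pi)

Since φ is real-valued, Im(c_{-4}) = -1/2 ∫_{-1}^{1} φ(t) sin(-4*pi*t) dt = b_{4}/2.
Split the integral at the breakpoints.
Integrating by parts (boundary term plus one more integral), an antiderivative of (-3*t - 1) sin(-4*pi*t) is -3*t*cos(4*pi*t)/(4*pi) + 3*sin(4*pi*t)/(16*pi**2) - cos(4*pi*t)/(4*pi); evaluating from -1 to 0: ∫_{-1}^{0} (-3*t - 1) sin(-4*pi*t) dt = (-1/(4*pi)) - (1/(2*pi)) = -3/(4*pi).
Integrating by parts (boundary term plus one more integral), an antiderivative of (-3*t - 2) sin(-4*pi*t) is -3*t*cos(4*pi*t)/(4*pi) + 3*sin(4*pi*t)/(16*pi**2) - cos(4*pi*t)/(2*pi); evaluating from 0 to 1: ∫_{0}^{1} (-3*t - 2) sin(-4*pi*t) dt = (-5/(4*pi)) - (-1/(2*pi)) = -3/(4*pi).
So ∫_{-1}^{1} φ(t) sin(-4*pi*t) dt = -3/(2*pi).
Hence Im(c_{-4}) = (-1/2)·(-3/(2*pi)) = 3/(4*pi).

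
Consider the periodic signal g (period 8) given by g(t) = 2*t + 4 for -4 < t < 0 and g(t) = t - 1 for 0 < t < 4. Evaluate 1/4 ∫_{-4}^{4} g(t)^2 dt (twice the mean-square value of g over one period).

23/3

1/4 ∫_{-4}^{4} g(t)^2 dt = 1/4 · (92/3) = 23/3.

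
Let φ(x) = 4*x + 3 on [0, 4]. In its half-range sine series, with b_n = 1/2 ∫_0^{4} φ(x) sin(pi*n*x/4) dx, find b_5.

44/(5*pi)

b_5 = 1/2 ∫_0^{4} (4*x + 3) sin(5*pi*x/4) dx.
Integrating by parts (boundary term plus one more integral), an antiderivative of (4*x + 3) sin(5*pi*x/4) is -16*x*cos(5*pi*x/4)/(5*pi) + 64*sin(5*pi*x/4)/(25*pi**2) - 12*cos(5*pi*x/4)/(5*pi); evaluating from 0 to 4: ∫_{0}^{4} (4*x + 3) sin(5*pi*x/4) dx = (76/(5*pi)) - (-12/(5*pi)) = 88/(5*pi).
Hence b_5 = (1/2)·(88/(5*pi)) = 44/(5*pi).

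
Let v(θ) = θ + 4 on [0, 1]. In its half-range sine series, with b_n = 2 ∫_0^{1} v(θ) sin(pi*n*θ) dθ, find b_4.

b_4 = 2 ∫_0^{1} (θ + 4) sin(4*pi*θ) dθ.
Integrating by parts (boundary term plus one more integral), an antiderivative of (θ + 4) sin(4*pi*θ) is -θ*cos(4*pi*θ)/(4*pi) + sin(4*pi*θ)/(16*pi**2) - cos(4*pi*θ)/pi; evaluating from 0 to 1: ∫_{0}^{1} (θ + 4) sin(4*pi*θ) dθ = (-5/(4*pi)) - (-1/pi) = -1/(4*pi).
Hence b_4 = 2·(-1/(4*pi)) = -1/(2*pi).

-1/(2*pi)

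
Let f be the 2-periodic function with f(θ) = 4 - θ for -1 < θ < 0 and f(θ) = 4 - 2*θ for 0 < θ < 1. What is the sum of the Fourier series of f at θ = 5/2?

3

θ = 5/2 differs from θ = 1/2 by 1 full period(s), and the series is 2-periodic.
f is continuous at θ = 1/2 with value 3, so the series converges to 3 there.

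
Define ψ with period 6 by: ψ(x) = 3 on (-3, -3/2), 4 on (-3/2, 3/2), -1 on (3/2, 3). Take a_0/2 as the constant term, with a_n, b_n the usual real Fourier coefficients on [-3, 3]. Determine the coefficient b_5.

b_5 = 1/3 ∫_{-3}^{3} ψ(x) sin(5*pi*x/3) dx.
Split the integral at the breakpoints.
Directly, an antiderivative of (3) sin(5*pi*x/3) is -9*cos(5*pi*x/3)/(5*pi); evaluating from -3 to -3/2: ∫_{-3}^{-3/2} (3) sin(5*pi*x/3) dx = (0) - (9/(5*pi)) = -9/(5*pi).
Directly, an antiderivative of (4) sin(5*pi*x/3) is -12*cos(5*pi*x/3)/(5*pi); evaluating from -3/2 to 3/2: ∫_{-3/2}^{3/2} (4) sin(5*pi*x/3) dx = (0) - (0) = 0.
Directly, an antiderivative of (-1) sin(5*pi*x/3) is 3*cos(5*pi*x/3)/(5*pi); evaluating from 3/2 to 3: ∫_{3/2}^{3} (-1) sin(5*pi*x/3) dx = (-3/(5*pi)) - (0) = -3/(5*pi).
Summing the pieces and multiplying by (1/3) gives b_5 = -4/(5*pi).

-4/(5*pi)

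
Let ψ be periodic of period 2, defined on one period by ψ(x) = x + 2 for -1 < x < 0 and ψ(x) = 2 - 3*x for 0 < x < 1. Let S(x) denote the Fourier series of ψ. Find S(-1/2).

ψ is continuous at x = -1/2 with value 3/2, so the series converges to 3/2 there.

3/2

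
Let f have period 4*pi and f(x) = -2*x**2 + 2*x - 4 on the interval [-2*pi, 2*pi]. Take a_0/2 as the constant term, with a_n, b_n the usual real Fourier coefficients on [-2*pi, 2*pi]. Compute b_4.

b_4 = (1/(2*pi)) ∫_{-2*pi}^{2*pi} f(x) sin(2*x) dx.
Integrating by parts twice (tabular method), an antiderivative of (-2*x**2 + 2*x - 4) sin(2*x) is x**2*cos(2*x) - x*sin(2*x) - x*cos(2*x) + sin(2*x)/2 + 3*cos(2*x)/2; evaluating from -2*pi to 2*pi: ∫_{-2*pi}^{2*pi} (-2*x**2 + 2*x - 4) sin(2*x) dx = (-2*pi + 3/2 + 4*pi**2) - (3/2 + 2*pi + 4*pi**2) = -4*pi.
Hence b_4 = (1/(2*pi))·(-4*pi) = -2.

-2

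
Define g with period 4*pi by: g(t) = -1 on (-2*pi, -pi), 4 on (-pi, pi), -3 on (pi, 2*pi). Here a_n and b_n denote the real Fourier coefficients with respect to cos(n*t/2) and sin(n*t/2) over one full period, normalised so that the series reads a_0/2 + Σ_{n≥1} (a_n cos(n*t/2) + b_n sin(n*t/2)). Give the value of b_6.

2/(3*pi)

b_6 = (1/(2*pi)) ∫_{-2*pi}^{2*pi} g(t) sin(3*t) dt.
Split the integral at the breakpoints.
Directly, an antiderivative of (-1) sin(3*t) is cos(3*t)/3; evaluating from -2*pi to -pi: ∫_{-2*pi}^{-pi} (-1) sin(3*t) dt = (-1/3) - (1/3) = -2/3.
Directly, an antiderivative of (4) sin(3*t) is -4*cos(3*t)/3; evaluating from -pi to pi: ∫_{-pi}^{pi} (4) sin(3*t) dt = (4/3) - (4/3) = 0.
Directly, an antiderivative of (-3) sin(3*t) is cos(3*t); evaluating from pi to 2*pi: ∫_{pi}^{2*pi} (-3) sin(3*t) dt = (1) - (-1) = 2.
Summing the pieces and multiplying by (1/(2*pi)) gives b_6 = 2/(3*pi).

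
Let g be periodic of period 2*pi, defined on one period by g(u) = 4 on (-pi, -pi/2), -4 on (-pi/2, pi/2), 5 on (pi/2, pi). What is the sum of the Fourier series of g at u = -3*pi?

u = -3*pi differs from u = -pi by -1 full period(s), and the series is 2*pi-periodic.
At u = -pi the one-sided limits are g(-pi^-) = 5 and g(-pi^+) = 4.
By Dirichlet's theorem the series converges to their average, [(5) + (4)]/2 = 9/2.

9/2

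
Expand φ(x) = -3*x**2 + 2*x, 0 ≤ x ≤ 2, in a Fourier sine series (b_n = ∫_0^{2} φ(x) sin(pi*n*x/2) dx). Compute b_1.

b_1 = ∫_0^{2} (-3*x**2 + 2*x) sin(pi*x/2) dx.
Integrating by parts twice (tabular method), an antiderivative of (-3*x**2 + 2*x) sin(pi*x/2) is 6*x**2*cos(pi*x/2)/pi - 24*x*sin(pi*x/2)/pi**2 - 4*x*cos(pi*x/2)/pi + 8*sin(pi*x/2)/pi**2 - 48*cos(pi*x/2)/pi**3; evaluating from 0 to 2: ∫_{0}^{2} (-3*x**2 + 2*x) sin(pi*x/2) dx = (-16/pi + 48/pi**3) - (-48/pi**3) = -16/pi + 96/pi**3.
Hence b_1 = -16/pi + 96/pi**3.

-16/pi + 96/pi**3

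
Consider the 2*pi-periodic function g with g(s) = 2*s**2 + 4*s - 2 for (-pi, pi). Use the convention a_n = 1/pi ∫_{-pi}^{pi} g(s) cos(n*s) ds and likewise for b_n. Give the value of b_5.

b_5 = 1/pi ∫_{-pi}^{pi} g(s) sin(5*s) ds.
Integrating by parts twice (tabular method), an antiderivative of (2*s**2 + 4*s - 2) sin(5*s) is -2*s**2*cos(5*s)/5 + 4*s*sin(5*s)/25 - 4*s*cos(5*s)/5 + 4*sin(5*s)/25 + 54*cos(5*s)/125; evaluating from -pi to pi: ∫_{-pi}^{pi} (2*s**2 + 4*s - 2) sin(5*s) ds = (-54/125 + 4*pi/5 + 2*pi**2/5) - (-4*pi/5 - 54/125 + 2*pi**2/5) = 8*pi/5.
Hence b_5 = (1/pi)·(8*pi/5) = 8/5.

8/5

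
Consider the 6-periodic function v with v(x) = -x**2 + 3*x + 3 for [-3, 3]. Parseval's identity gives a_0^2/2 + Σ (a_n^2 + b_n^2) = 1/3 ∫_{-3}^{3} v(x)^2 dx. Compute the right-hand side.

1/3 ∫_{-3}^{3} v(x)^2 dx = 1/3 · (1026/5) = 342/5.

342/5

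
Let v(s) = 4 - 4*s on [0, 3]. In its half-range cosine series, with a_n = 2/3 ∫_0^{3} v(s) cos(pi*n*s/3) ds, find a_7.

a_7 = 2/3 ∫_0^{3} (4 - 4*s) cos(7*pi*s/3) ds.
Integrating by parts (boundary term plus one more integral), an antiderivative of (4 - 4*s) cos(7*pi*s/3) is -12*s*sin(7*pi*s/3)/(7*pi) + 12*sin(7*pi*s/3)/(7*pi) - 36*cos(7*pi*s/3)/(49*pi**2); evaluating from 0 to 3: ∫_{0}^{3} (4 - 4*s) cos(7*pi*s/3) ds = (36/(49*pi**2)) - (-36/(49*pi**2)) = 72/(49*pi**2).
Hence a_7 = (2/3)·(72/(49*pi**2)) = 48/(49*pi**2).

48/(49*pi**2)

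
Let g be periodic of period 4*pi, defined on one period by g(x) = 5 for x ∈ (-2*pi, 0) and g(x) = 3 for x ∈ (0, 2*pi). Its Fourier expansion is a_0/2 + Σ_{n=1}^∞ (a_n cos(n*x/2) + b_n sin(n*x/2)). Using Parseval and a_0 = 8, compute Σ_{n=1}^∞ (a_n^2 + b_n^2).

2

Parseval: a_0^2/2 + Σ_{n≥1} (a_n^2+b_n^2) = (1/(2*pi)) ∫_{-2*pi}^{2*pi} g(x)^2 dx = 34.
Subtract a_0^2/2 = 32: Σ (a_n^2+b_n^2) = 2.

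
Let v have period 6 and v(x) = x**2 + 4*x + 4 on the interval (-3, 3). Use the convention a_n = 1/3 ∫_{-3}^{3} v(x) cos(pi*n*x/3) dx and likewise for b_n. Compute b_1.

24/pi

b_1 = 1/3 ∫_{-3}^{3} v(x) sin(pi*x/3) dx.
Integrating by parts twice (tabular method), an antiderivative of (x**2 + 4*x + 4) sin(pi*x/3) is -3*x**2*cos(pi*x/3)/pi + 18*x*sin(pi*x/3)/pi**2 - 12*x*cos(pi*x/3)/pi + 36*sin(pi*x/3)/pi**2 - 12*cos(pi*x/3)/pi + 54*cos(pi*x/3)/pi**3; evaluating from -3 to 3: ∫_{-3}^{3} (x**2 + 4*x + 4) sin(pi*x/3) dx = (-54/pi**3 + 75/pi) - (-54/pi**3 + 3/pi) = 72/pi.
Hence b_1 = (1/3)·(72/pi) = 24/pi.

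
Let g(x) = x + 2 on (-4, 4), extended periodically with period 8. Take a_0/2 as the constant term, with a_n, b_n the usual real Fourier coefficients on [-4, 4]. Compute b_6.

b_6 = 1/4 ∫_{-4}^{4} g(x) sin(3*pi*x/2) dx.
Integrating by parts (boundary term plus one more integral), an antiderivative of (x + 2) sin(3*pi*x/2) is -2*x*cos(3*pi*x/2)/(3*pi) + 4*sin(3*pi*x/2)/(9*pi**2) - 4*cos(3*pi*x/2)/(3*pi); evaluating from -4 to 4: ∫_{-4}^{4} (x + 2) sin(3*pi*x/2) dx = (-4/pi) - (4/(3*pi)) = -16/(3*pi).
Hence b_6 = (1/4)·(-16/(3*pi)) = -4/(3*pi).

-4/(3*pi)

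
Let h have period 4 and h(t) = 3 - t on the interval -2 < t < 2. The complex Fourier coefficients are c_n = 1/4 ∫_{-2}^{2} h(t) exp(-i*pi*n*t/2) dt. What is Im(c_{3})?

Since h is real-valued, Im(c_{3}) = -1/4 ∫_{-2}^{2} h(t) sin(3*pi*t/2) dt = -b_{3}/2.
Integrating by parts (boundary term plus one more integral), an antiderivative of (3 - t) sin(3*pi*t/2) is 2*t*cos(3*pi*t/2)/(3*pi) - 4*sin(3*pi*t/2)/(9*pi**2) - 2*cos(3*pi*t/2)/pi; evaluating from -2 to 2: ∫_{-2}^{2} (3 - t) sin(3*pi*t/2) dt = (2/(3*pi)) - (10/(3*pi)) = -8/(3*pi).
Hence Im(c_{3}) = (-1/4)·(-8/(3*pi)) = 2/(3*pi).

2/(3*pi)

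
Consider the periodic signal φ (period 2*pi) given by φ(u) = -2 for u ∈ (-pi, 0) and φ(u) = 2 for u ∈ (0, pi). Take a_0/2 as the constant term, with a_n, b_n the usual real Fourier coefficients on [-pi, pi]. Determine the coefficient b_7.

b_7 = 1/pi ∫_{-pi}^{pi} φ(u) sin(7*u) du.
φ is odd and sin(7*u) is odd, so the integrand is even and b_7 = 2/pi ∫_0^{pi} φ(u) sin(7*u) du.
Directly, an antiderivative of (2) sin(7*u) is -2*cos(7*u)/7; evaluating from 0 to pi: ∫_{0}^{pi} (2) sin(7*u) du = (2/7) - (-2/7) = 4/7.
Hence b_7 = (2/pi)·(4/7) = 8/(7*pi).

8/(7*pi)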